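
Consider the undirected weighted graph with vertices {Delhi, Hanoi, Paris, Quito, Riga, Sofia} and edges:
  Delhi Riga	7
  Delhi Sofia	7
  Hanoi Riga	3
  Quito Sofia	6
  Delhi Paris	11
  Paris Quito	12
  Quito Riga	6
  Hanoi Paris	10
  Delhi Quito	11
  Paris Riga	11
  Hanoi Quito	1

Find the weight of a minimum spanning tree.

Grow the tree from Hanoi using Prim:
Step 1: frontier [Hanoi Quito 1, Hanoi Riga 3, Hanoi Paris 10] → take Hanoi Quito (1); add Quito.
Step 2: frontier [Hanoi Riga 3, Hanoi Paris 10, Quito Riga 6, Quito Sofia 6, Delhi Quito 11, Paris Quito 12] → take Hanoi Riga (3); add Riga.
Step 3: frontier [Hanoi Paris 10, Quito Sofia 6, Delhi Quito 11, Paris Quito 12, Delhi Riga 7, Paris Riga 11] → take Quito Sofia (6); add Sofia.
Step 4: frontier [Hanoi Paris 10, Delhi Quito 11, Paris Quito 12, Delhi Riga 7, Paris Riga 11, Delhi Sofia 7] → take Delhi Riga (7); add Delhi.
Step 5: frontier [Delhi Paris 11, Hanoi Paris 10, Paris Quito 12, Paris Riga 11] → take Hanoi Paris (10); add Paris.
MST edges: Hanoi Quito, Hanoi Riga, Quito Sofia, Delhi Riga, Hanoi Paris; total weight 1+3+6+7+10 = 27.

27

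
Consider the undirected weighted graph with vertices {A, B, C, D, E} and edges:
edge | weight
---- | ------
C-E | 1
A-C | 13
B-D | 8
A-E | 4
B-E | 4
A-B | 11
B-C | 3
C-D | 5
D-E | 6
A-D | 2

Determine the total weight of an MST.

10

Grow the tree from A using Prim:
Step 1: cheapest edge leaving the tree is A-D (2); add D.
Step 2: cheapest edge leaving the tree is A-E (4); add E.
Step 3: cheapest edge leaving the tree is C-E (1); add C.
Step 4: cheapest edge leaving the tree is B-C (3); add B.
MST edges: A-D, A-E, C-E, B-C; total weight 2+4+1+3 = 10.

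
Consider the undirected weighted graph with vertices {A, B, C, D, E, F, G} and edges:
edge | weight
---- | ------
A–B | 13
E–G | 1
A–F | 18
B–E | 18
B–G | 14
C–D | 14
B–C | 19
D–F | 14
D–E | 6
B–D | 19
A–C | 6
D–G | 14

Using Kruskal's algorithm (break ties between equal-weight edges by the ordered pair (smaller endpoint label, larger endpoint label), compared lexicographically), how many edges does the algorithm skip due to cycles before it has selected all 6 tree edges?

1

Sort edges by weight, then run Kruskal:
E–G (1): add — endpoints in different components.
A–C (6): add — endpoints in different components.
D–E (6): add — endpoints in different components.
A–B (13): add — endpoints in different components.
B–G (14): add — endpoints in different components.
C–D (14): skip — C and D already connected.
D–F (14): add — endpoints in different components.
Edges rejected before the tree was complete: 1.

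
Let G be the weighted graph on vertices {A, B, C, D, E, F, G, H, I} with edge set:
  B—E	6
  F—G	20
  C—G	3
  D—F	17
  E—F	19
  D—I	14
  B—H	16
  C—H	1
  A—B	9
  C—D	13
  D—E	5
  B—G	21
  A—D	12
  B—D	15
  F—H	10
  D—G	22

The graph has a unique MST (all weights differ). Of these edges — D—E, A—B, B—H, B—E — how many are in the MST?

3

Sort edges by weight, then run Kruskal:
C—H (1): add — endpoints in different components.
C—G (3): add — endpoints in different components.
D—E (5): add — endpoints in different components.
B—E (6): add — endpoints in different components.
A—B (9): add — endpoints in different components.
F—H (10): add — endpoints in different components.
A—D (12): skip — A and D already connected.
C—D (13): add — endpoints in different components.
D—I (14): add — endpoints in different components.
MST edge set: {C—H, C—G, D—E, B—E, A—B, F—H, C—D, D—I}.
Of the listed edges, {D—E, A—B, B—E} are in the MST → 3.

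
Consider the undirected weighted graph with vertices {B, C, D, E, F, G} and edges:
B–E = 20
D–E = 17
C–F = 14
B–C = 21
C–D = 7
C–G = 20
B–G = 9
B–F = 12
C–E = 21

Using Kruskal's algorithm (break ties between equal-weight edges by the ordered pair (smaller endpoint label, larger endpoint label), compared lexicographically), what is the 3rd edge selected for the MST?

B-F

Kruskal's algorithm — process edges by increasing weight (ties by edge label):
C–D (7): add. Components now {B} {C,D} {E} {F} {G}
B–G (9): add. Components now {B,G} {C,D} {E} {F}
B–F (12): add. Components now {B,F,G} {C,D} {E}
C–F (14): add. Components now {B,C,D,F,G} {E}
D–E (17): add. Components now {B,C,D,E,F,G}
The 3rd edge added is B–F.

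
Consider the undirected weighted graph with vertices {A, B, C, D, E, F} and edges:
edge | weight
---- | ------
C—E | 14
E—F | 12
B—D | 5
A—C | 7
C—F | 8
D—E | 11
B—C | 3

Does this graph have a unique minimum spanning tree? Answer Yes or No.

Sort edges by weight, then run Kruskal:
B—C (3): add. Components now {A} {B,C} {D} {E} {F}
B—D (5): add. Components now {A} {B,C,D} {E} {F}
A—C (7): add. Components now {A,B,C,D} {E} {F}
C—F (8): add. Components now {A,B,C,D,F} {E}
D—E (11): add. Components now {A,B,C,D,E,F}
Every non-tree edge has weight strictly greater than the heaviest edge on the tree path between its endpoints, so the MST is unique.

Yes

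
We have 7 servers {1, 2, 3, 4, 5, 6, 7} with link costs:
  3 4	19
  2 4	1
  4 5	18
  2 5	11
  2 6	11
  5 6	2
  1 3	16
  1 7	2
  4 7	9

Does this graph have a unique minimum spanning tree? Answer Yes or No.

No

Kruskal's algorithm — process edges by increasing weight (ties by edge label):
2 4 (1): add — endpoints in different components.
1 7 (2): add — endpoints in different components.
5 6 (2): add — endpoints in different components.
4 7 (9): add — endpoints in different components.
2 5 (11): add — endpoints in different components.
2 6 (11): skip — 2 and 6 already connected.
1 3 (16): add — endpoints in different components.
Non-tree edge 2 6 has weight 11, equal to the heaviest edge on its tree cycle — swapping gives another MST of the same weight. Not unique.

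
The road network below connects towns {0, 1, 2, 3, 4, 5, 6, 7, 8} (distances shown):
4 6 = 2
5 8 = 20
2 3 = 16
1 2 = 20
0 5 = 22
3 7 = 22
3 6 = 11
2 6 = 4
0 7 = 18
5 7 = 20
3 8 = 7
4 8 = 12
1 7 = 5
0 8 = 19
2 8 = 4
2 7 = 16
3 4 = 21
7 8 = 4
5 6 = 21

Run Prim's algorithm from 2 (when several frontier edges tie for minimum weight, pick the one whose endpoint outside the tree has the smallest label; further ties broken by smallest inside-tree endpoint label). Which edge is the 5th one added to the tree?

Prim, starting at 2.
Step 1: cheapest edge leaving the tree is 2 6 (4); add 6.
Step 2: cheapest edge leaving the tree is 4 6 (2); add 4.
Step 3: cheapest edge leaving the tree is 2 8 (4); add 8.
Step 4: cheapest edge leaving the tree is 7 8 (4); add 7.
Step 5: cheapest edge leaving the tree is 1 7 (5); add 1.
Step 6: cheapest edge leaving the tree is 3 8 (7); add 3.
Step 7: cheapest edge leaving the tree is 0 7 (18); add 0.
Step 8: cheapest edge leaving the tree is 5 7 (20); add 5.
The 5th edge added is 1 7.

1-7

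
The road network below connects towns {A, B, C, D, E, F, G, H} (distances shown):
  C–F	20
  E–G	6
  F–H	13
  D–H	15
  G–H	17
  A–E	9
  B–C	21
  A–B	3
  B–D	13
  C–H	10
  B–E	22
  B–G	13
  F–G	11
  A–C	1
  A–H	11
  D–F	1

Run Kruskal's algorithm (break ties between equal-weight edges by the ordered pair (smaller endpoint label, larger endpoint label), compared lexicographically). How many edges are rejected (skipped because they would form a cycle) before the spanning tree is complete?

1

Kruskal's algorithm — process edges by increasing weight (ties by edge label):
A–C (1): add — endpoints in different components.
D–F (1): add — endpoints in different components.
A–B (3): add — endpoints in different components.
E–G (6): add — endpoints in different components.
A–E (9): add — endpoints in different components.
C–H (10): add — endpoints in different components.
A–H (11): skip — A and H already connected.
F–G (11): add — endpoints in different components.
Edges rejected before the tree was complete: 1.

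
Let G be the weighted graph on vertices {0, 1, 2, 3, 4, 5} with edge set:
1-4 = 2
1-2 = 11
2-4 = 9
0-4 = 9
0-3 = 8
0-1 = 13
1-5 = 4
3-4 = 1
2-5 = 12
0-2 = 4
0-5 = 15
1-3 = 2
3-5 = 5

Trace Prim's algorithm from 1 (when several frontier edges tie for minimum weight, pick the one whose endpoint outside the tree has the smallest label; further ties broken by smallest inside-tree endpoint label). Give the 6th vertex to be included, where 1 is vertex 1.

2

Prim, starting at 1.
Step 1: cheapest edge leaving the tree is 1-3 (2); add 3.
Step 2: cheapest edge leaving the tree is 3-4 (1); add 4.
Step 3: cheapest edge leaving the tree is 1-5 (4); add 5.
Step 4: cheapest edge leaving the tree is 0-3 (8); add 0.
Step 5: cheapest edge leaving the tree is 0-2 (4); add 2.
Vertex order: 1, 3, 4, 5, 0, 2. The 6th vertex is 2.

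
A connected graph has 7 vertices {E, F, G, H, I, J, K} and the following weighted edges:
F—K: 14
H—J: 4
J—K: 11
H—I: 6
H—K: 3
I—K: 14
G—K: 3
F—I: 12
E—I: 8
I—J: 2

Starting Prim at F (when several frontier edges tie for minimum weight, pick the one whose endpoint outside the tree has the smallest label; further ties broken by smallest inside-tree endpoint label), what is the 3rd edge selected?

H-J

Prim's algorithm from F:
Step 1: cheapest edge leaving the tree is F—I (12); add I.
Step 2: cheapest edge leaving the tree is I—J (2); add J.
Step 3: cheapest edge leaving the tree is H—J (4); add H.
Step 4: cheapest edge leaving the tree is H—K (3); add K.
Step 5: cheapest edge leaving the tree is G—K (3); add G.
Step 6: cheapest edge leaving the tree is E—I (8); add E.
The 3rd edge added is H—J.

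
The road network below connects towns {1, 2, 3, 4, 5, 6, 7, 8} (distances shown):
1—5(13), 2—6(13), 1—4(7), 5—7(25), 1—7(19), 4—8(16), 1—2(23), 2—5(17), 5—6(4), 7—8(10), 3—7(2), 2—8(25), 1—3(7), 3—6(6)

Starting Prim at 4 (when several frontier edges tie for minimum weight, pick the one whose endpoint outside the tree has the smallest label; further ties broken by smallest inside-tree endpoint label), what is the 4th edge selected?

Grow the tree from 4 using Prim:
Step 1: frontier [1—4 7, 4—8 16] → take 1—4 (7); add 1.
Step 2: frontier [1—3 7, 1—5 13, 1—7 19, 1—2 23, 4—8 16] → take 1—3 (7); add 3.
Step 3: frontier [1—5 13, 1—7 19, 1—2 23, 3—7 2, 3—6 6, 4—8 16] → take 3—7 (2); add 7.
Step 4: frontier [1—5 13, 1—2 23, 3—6 6, 4—8 16, 7—8 10, 5—7 25] → take 3—6 (6); add 6.
Step 5: frontier [1—5 13, 1—2 23, 4—8 16, 5—6 4, 2—6 13, 7—8 10, 5—7 25] → take 5—6 (4); add 5.
Step 6: frontier [1—2 23, 4—8 16, 2—5 17, 2—6 13, 7—8 10] → take 7—8 (10); add 8.
Step 7: frontier [1—2 23, 2—5 17, 2—6 13, 2—8 25] → take 2—6 (13); add 2.
The 4th edge added is 3—6.

3-6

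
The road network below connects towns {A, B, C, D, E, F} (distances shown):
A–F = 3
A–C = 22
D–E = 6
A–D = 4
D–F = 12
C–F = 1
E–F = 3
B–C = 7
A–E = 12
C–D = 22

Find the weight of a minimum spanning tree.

Prim's algorithm from B:
Step 1: frontier [B–C 7] → take B–C (7); add C.
Step 2: frontier [C–F 1, A–C 22, C–D 22] → take C–F (1); add F.
Step 3: frontier [A–C 22, C–D 22, A–F 3, E–F 3, D–F 12] → take A–F (3); add A.
Step 4: frontier [A–D 4, A–E 12, C–D 22, E–F 3, D–F 12] → take E–F (3); add E.
Step 5: frontier [A–D 4, C–D 22, D–E 6, D–F 12] → take A–D (4); add D.
MST edges: B–C, C–F, A–F, E–F, A–D; total weight 7+1+3+3+4 = 18.

18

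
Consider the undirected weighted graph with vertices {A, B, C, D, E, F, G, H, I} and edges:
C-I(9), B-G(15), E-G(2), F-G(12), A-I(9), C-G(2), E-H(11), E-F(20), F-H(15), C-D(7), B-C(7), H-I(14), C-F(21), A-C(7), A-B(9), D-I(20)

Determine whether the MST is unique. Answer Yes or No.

Kruskal: consider edges lightest-first.
C-G (2): add — endpoints in different components.
E-G (2): add — endpoints in different components.
A-C (7): add — endpoints in different components.
B-C (7): add — endpoints in different components.
C-D (7): add — endpoints in different components.
A-B (9): skip — A and B already connected.
A-I (9): add — endpoints in different components.
C-I (9): skip — C and I already connected.
E-H (11): add — endpoints in different components.
F-G (12): add — endpoints in different components.
Non-tree edge C-I has weight 9, equal to the heaviest edge on its tree cycle — swapping gives another MST of the same weight. Not unique.

No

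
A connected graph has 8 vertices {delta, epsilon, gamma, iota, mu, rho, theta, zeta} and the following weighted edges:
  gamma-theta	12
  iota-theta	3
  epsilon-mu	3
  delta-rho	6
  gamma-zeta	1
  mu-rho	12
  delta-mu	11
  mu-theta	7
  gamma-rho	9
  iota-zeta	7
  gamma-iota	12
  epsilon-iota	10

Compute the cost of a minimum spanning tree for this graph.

36

Grow the tree from iota using Prim:
Step 1: cheapest edge leaving the tree is iota-theta (3); add theta.
Step 2: cheapest edge leaving the tree is mu-theta (7); add mu.
Step 3: cheapest edge leaving the tree is epsilon-mu (3); add epsilon.
Step 4: cheapest edge leaving the tree is iota-zeta (7); add zeta.
Step 5: cheapest edge leaving the tree is gamma-zeta (1); add gamma.
Step 6: cheapest edge leaving the tree is gamma-rho (9); add rho.
Step 7: cheapest edge leaving the tree is delta-rho (6); add delta.
MST edges: iota-theta, mu-theta, epsilon-mu, iota-zeta, gamma-zeta, gamma-rho, delta-rho; total weight 3+7+3+7+1+9+6 = 36.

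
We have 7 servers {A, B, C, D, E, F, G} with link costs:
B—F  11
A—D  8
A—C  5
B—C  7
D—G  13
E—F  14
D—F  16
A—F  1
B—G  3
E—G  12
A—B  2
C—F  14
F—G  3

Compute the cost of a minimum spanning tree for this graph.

Kruskal's algorithm — process edges by increasing weight (ties by edge label):
A—F (1): add — endpoints in different components.
A—B (2): add — endpoints in different components.
B—G (3): add — endpoints in different components.
F—G (3): skip — F and G already connected.
A—C (5): add — endpoints in different components.
B—C (7): skip — B and C already connected.
A—D (8): add — endpoints in different components.
B—F (11): skip — B and F already connected.
E—G (12): add — endpoints in different components.
MST edges: A—F, A—B, B—G, A—C, A—D, E—G; total weight 1+2+3+5+8+12 = 31.

31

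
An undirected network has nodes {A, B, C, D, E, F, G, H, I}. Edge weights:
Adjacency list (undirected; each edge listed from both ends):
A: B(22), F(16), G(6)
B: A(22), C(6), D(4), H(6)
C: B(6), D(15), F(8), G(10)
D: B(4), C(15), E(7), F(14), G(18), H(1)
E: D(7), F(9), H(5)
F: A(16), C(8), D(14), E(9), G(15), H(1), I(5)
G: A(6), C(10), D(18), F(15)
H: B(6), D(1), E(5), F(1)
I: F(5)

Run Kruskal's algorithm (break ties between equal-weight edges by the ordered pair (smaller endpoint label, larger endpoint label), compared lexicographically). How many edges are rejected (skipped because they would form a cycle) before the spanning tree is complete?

4

Sort edges by weight, then run Kruskal:
D—H (1): add — endpoints in different components.
F—H (1): add — endpoints in different components.
B—D (4): add — endpoints in different components.
E—H (5): add — endpoints in different components.
F—I (5): add — endpoints in different components.
A—G (6): add — endpoints in different components.
B—C (6): add — endpoints in different components.
B—H (6): skip — B and H already connected.
D—E (7): skip — D and E already connected.
C—F (8): skip — C and F already connected.
E—F (9): skip — E and F already connected.
C—G (10): add — endpoints in different components.
Edges rejected before the tree was complete: 4.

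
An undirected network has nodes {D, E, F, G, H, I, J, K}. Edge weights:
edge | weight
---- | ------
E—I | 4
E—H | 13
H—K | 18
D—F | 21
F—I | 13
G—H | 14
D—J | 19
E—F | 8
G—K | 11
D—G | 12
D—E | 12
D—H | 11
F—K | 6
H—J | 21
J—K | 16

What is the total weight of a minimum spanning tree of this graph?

68

Prim's algorithm from F:
Step 1: cheapest edge leaving the tree is F—K (6); add K.
Step 2: cheapest edge leaving the tree is E—F (8); add E.
Step 3: cheapest edge leaving the tree is E—I (4); add I.
Step 4: cheapest edge leaving the tree is G—K (11); add G.
Step 5: cheapest edge leaving the tree is D—E (12); add D.
Step 6: cheapest edge leaving the tree is D—H (11); add H.
Step 7: cheapest edge leaving the tree is J—K (16); add J.
MST edges: F—K, E—F, E—I, G—K, D—E, D—H, J—K; total weight 6+8+4+11+12+11+16 = 68.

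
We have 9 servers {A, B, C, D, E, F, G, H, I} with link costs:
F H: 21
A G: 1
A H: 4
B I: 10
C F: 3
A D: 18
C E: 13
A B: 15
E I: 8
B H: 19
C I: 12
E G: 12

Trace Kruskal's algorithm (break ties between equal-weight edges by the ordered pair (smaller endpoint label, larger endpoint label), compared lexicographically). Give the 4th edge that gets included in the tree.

E-I

Kruskal's algorithm — process edges by increasing weight (ties by edge label):
A G (1): add — endpoints in different components.
C F (3): add — endpoints in different components.
A H (4): add — endpoints in different components.
E I (8): add — endpoints in different components.
B I (10): add — endpoints in different components.
C I (12): add — endpoints in different components.
E G (12): add — endpoints in different components.
C E (13): skip — C and E already connected.
A B (15): skip — A and B already connected.
A D (18): add — endpoints in different components.
The 4th edge added is E I.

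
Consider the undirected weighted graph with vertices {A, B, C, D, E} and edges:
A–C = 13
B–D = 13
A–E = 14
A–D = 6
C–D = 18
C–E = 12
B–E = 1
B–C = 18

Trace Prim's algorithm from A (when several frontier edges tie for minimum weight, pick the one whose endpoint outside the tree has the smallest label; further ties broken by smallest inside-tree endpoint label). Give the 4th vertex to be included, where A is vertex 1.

Prim's algorithm from A:
Step 1: frontier [A–D 6, A–C 13, A–E 14] → take A–D (6); add D.
Step 2: frontier [A–C 13, A–E 14, B–D 13, C–D 18] → take B–D (13); add B.
Step 3: frontier [A–C 13, A–E 14, B–E 1, B–C 18, C–D 18] → take B–E (1); add E.
Step 4: frontier [A–C 13, B–C 18, C–D 18, C–E 12] → take C–E (12); add C.
Vertex order: A, D, B, E, C. The 4th vertex is E.

E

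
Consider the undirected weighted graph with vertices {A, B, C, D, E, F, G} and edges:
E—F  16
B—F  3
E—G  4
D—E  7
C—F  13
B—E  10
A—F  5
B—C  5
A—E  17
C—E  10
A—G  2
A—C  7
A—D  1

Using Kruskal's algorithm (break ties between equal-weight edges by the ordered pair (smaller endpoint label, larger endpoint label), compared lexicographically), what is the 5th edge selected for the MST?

Kruskal's algorithm — process edges by increasing weight (ties by edge label):
A—D (1): add. Components now {A,D} {B} {C} {E} {F} {G}
A—G (2): add. Components now {A,D,G} {B} {C} {E} {F}
B—F (3): add. Components now {A,D,G} {B,F} {C} {E}
E—G (4): add. Components now {A,D,E,G} {B,F} {C}
A—F (5): add. Components now {A,B,D,E,F,G} {C}
B—C (5): add. Components now {A,B,C,D,E,F,G}
The 5th edge added is A—F.

A-F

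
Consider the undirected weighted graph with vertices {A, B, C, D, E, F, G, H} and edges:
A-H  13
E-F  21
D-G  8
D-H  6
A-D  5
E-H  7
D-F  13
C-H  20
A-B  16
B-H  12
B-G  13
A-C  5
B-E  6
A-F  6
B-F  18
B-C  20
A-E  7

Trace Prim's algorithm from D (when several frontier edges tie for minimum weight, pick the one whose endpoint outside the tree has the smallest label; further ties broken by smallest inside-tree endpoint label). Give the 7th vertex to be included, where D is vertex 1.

Prim's algorithm from D:
Step 1: cheapest edge leaving the tree is A-D (5); add A.
Step 2: cheapest edge leaving the tree is A-C (5); add C.
Step 3: cheapest edge leaving the tree is A-F (6); add F.
Step 4: cheapest edge leaving the tree is D-H (6); add H.
Step 5: cheapest edge leaving the tree is A-E (7); add E.
Step 6: cheapest edge leaving the tree is B-E (6); add B.
Step 7: cheapest edge leaving the tree is D-G (8); add G.
Vertex order: D, A, C, F, H, E, B, G. The 7th vertex is B.

B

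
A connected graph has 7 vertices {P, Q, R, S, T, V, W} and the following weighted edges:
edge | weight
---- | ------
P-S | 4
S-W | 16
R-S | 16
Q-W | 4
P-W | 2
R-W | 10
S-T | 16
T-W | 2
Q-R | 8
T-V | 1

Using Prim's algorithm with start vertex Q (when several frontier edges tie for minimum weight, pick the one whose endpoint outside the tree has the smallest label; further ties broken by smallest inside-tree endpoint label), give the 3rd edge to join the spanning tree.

Prim, starting at Q.
Step 1: frontier [Q-W 4, Q-R 8] → take Q-W (4); add W.
Step 2: frontier [Q-R 8, P-W 2, T-W 2, R-W 10, S-W 16] → take P-W (2); add P.
Step 3: frontier [P-S 4, Q-R 8, T-W 2, R-W 10, S-W 16] → take T-W (2); add T.
Step 4: frontier [P-S 4, Q-R 8, T-V 1, S-T 16, R-W 10, S-W 16] → take T-V (1); add V.
Step 5: frontier [P-S 4, Q-R 8, S-T 16, R-W 10, S-W 16] → take P-S (4); add S.
Step 6: frontier [Q-R 8, R-S 16, R-W 10] → take Q-R (8); add R.
The 3rd edge added is T-W.

T-W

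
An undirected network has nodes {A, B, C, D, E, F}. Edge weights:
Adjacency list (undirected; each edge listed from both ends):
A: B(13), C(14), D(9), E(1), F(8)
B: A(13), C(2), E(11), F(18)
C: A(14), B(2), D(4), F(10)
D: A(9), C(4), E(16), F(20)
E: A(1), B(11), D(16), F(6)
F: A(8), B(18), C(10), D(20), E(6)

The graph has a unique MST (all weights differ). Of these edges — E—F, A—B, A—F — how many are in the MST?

Sort edges by weight, then run Kruskal:
A—E (1): add. Components now {A,E} {B} {C} {D} {F}
B—C (2): add. Components now {A,E} {B,C} {D} {F}
C—D (4): add. Components now {A,E} {B,C,D} {F}
E—F (6): add. Components now {A,E,F} {B,C,D}
A—F (8): skip — A and F already connected.
A—D (9): add. Components now {A,B,C,D,E,F}
MST edge set: {A—E, B—C, C—D, E—F, A—D}.
Of the listed edges, {E—F} are in the MST → 1.

1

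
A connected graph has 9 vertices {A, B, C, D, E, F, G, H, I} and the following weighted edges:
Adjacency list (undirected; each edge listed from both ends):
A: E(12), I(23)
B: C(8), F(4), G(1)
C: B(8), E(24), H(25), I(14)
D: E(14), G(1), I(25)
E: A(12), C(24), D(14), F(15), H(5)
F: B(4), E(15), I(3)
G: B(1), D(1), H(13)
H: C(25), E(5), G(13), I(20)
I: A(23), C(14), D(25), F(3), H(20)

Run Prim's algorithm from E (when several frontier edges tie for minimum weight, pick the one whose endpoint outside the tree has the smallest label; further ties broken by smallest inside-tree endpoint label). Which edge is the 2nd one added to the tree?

A-E

Grow the tree from E using Prim:
Step 1: cheapest edge leaving the tree is E—H (5); add H.
Step 2: cheapest edge leaving the tree is A—E (12); add A.
Step 3: cheapest edge leaving the tree is G—H (13); add G.
Step 4: cheapest edge leaving the tree is B—G (1); add B.
Step 5: cheapest edge leaving the tree is D—G (1); add D.
Step 6: cheapest edge leaving the tree is B—F (4); add F.
Step 7: cheapest edge leaving the tree is F—I (3); add I.
Step 8: cheapest edge leaving the tree is B—C (8); add C.
The 2nd edge added is A—E.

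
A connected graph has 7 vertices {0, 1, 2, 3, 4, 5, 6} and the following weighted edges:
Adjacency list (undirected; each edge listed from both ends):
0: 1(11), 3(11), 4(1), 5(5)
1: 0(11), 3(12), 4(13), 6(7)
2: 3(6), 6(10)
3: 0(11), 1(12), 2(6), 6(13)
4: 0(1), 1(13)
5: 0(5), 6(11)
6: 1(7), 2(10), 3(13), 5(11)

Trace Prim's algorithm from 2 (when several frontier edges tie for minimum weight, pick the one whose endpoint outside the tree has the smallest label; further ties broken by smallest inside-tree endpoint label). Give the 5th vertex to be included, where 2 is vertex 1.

Grow the tree from 2 using Prim:
Step 1: cheapest edge leaving the tree is 2—3 (6); add 3.
Step 2: cheapest edge leaving the tree is 2—6 (10); add 6.
Step 3: cheapest edge leaving the tree is 1—6 (7); add 1.
Step 4: cheapest edge leaving the tree is 0—1 (11); add 0.
Step 5: cheapest edge leaving the tree is 0—4 (1); add 4.
Step 6: cheapest edge leaving the tree is 0—5 (5); add 5.
Vertex order: 2, 3, 6, 1, 0, 4, 5. The 5th vertex is 0.

0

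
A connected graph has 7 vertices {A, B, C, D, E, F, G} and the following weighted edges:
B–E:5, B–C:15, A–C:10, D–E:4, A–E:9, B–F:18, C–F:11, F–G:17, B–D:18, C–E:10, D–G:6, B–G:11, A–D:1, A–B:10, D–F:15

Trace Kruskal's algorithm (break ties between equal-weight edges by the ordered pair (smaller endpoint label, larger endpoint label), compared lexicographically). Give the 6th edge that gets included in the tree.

Kruskal: consider edges lightest-first.
A–D (1): add — endpoints in different components.
D–E (4): add — endpoints in different components.
B–E (5): add — endpoints in different components.
D–G (6): add — endpoints in different components.
A–E (9): skip — A and E already connected.
A–B (10): skip — A and B already connected.
A–C (10): add — endpoints in different components.
C–E (10): skip — C and E already connected.
B–G (11): skip — B and G already connected.
C–F (11): add — endpoints in different components.
The 6th edge added is C–F.

C-F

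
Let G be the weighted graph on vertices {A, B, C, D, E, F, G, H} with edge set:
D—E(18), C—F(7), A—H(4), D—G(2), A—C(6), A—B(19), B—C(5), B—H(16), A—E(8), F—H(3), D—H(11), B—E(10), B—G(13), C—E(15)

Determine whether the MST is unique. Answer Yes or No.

Sort edges by weight, then run Kruskal:
D—G (2): add — endpoints in different components.
F—H (3): add — endpoints in different components.
A—H (4): add — endpoints in different components.
B—C (5): add — endpoints in different components.
A—C (6): add — endpoints in different components.
C—F (7): skip — C and F already connected.
A—E (8): add — endpoints in different components.
B—E (10): skip — B and E already connected.
D—H (11): add — endpoints in different components.
Every non-tree edge has weight strictly greater than the heaviest edge on the tree path between its endpoints, so the MST is unique.

Yes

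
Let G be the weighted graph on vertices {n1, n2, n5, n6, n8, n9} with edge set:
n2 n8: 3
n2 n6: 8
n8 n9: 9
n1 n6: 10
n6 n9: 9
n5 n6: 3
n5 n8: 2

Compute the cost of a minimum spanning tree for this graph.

Prim's algorithm from n8:
Step 1: frontier [n5 n8 2, n2 n8 3, n8 n9 9] → take n5 n8 (2); add n5.
Step 2: frontier [n5 n6 3, n2 n8 3, n8 n9 9] → take n2 n8 (3); add n2.
Step 3: frontier [n2 n6 8, n5 n6 3, n8 n9 9] → take n5 n6 (3); add n6.
Step 4: frontier [n6 n9 9, n1 n6 10, n8 n9 9] → take n6 n9 (9); add n9.
Step 5: frontier [n1 n6 10] → take n1 n6 (10); add n1.
MST edges: n5 n8, n2 n8, n5 n6, n6 n9, n1 n6; total weight 2+3+3+9+10 = 27.

27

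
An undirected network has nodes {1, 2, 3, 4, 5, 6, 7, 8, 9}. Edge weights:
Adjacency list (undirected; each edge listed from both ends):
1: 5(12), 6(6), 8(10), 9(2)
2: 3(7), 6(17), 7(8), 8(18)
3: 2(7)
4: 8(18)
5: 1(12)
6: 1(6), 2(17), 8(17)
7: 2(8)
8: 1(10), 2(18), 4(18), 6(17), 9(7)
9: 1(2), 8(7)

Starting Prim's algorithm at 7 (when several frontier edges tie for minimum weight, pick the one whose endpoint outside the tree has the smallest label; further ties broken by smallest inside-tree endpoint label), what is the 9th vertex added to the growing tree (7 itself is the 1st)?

4

Prim's algorithm from 7:
Step 1: cheapest edge leaving the tree is 2—7 (8); add 2.
Step 2: cheapest edge leaving the tree is 2—3 (7); add 3.
Step 3: cheapest edge leaving the tree is 2—6 (17); add 6.
Step 4: cheapest edge leaving the tree is 1—6 (6); add 1.
Step 5: cheapest edge leaving the tree is 1—9 (2); add 9.
Step 6: cheapest edge leaving the tree is 8—9 (7); add 8.
Step 7: cheapest edge leaving the tree is 1—5 (12); add 5.
Step 8: cheapest edge leaving the tree is 4—8 (18); add 4.
Vertex order: 7, 2, 3, 6, 1, 9, 8, 5, 4. The 9th vertex is 4.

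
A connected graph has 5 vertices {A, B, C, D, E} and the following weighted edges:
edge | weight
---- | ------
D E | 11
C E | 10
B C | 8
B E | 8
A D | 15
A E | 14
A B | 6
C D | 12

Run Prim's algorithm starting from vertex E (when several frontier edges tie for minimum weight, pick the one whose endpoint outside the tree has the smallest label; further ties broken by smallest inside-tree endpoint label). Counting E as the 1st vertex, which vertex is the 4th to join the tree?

C

Grow the tree from E using Prim:
Step 1: frontier [B E 8, C E 10, D E 11, A E 14] → take B E (8); add B.
Step 2: frontier [A B 6, B C 8, C E 10, D E 11, A E 14] → take A B (6); add A.
Step 3: frontier [A D 15, B C 8, C E 10, D E 11] → take B C (8); add C.
Step 4: frontier [A D 15, C D 12, D E 11] → take D E (11); add D.
Vertex order: E, B, A, C, D. The 4th vertex is C.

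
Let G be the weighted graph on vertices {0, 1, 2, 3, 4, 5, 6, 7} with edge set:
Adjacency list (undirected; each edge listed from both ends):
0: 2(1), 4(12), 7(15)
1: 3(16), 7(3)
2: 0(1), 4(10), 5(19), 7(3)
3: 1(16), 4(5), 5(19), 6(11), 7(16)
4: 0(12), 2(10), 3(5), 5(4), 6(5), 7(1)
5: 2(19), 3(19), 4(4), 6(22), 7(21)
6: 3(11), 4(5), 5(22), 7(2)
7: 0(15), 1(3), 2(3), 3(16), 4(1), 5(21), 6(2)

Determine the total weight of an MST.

19

Prim's algorithm from 7:
Step 1: cheapest edge leaving the tree is 4-7 (1); add 4.
Step 2: cheapest edge leaving the tree is 6-7 (2); add 6.
Step 3: cheapest edge leaving the tree is 1-7 (3); add 1.
Step 4: cheapest edge leaving the tree is 2-7 (3); add 2.
Step 5: cheapest edge leaving the tree is 0-2 (1); add 0.
Step 6: cheapest edge leaving the tree is 4-5 (4); add 5.
Step 7: cheapest edge leaving the tree is 3-4 (5); add 3.
MST edges: 4-7, 6-7, 1-7, 2-7, 0-2, 4-5, 3-4; total weight 1+2+3+3+1+4+5 = 19.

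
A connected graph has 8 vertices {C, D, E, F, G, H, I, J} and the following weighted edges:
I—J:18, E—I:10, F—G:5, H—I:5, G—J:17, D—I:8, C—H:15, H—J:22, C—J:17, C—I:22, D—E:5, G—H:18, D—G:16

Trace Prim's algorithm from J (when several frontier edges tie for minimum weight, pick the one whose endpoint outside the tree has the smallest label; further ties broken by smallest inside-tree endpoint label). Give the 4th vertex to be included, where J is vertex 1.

Grow the tree from J using Prim:
Step 1: cheapest edge leaving the tree is C—J (17); add C.
Step 2: cheapest edge leaving the tree is C—H (15); add H.
Step 3: cheapest edge leaving the tree is H—I (5); add I.
Step 4: cheapest edge leaving the tree is D—I (8); add D.
Step 5: cheapest edge leaving the tree is D—E (5); add E.
Step 6: cheapest edge leaving the tree is D—G (16); add G.
Step 7: cheapest edge leaving the tree is F—G (5); add F.
Vertex order: J, C, H, I, D, E, G, F. The 4th vertex is I.

I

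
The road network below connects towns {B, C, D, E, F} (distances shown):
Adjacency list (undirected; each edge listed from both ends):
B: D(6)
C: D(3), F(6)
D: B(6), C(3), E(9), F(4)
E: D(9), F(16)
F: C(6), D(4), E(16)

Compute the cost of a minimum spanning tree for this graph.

22

Kruskal's algorithm — process edges by increasing weight (ties by edge label):
C-D (3): add — endpoints in different components.
D-F (4): add — endpoints in different components.
B-D (6): add — endpoints in different components.
C-F (6): skip — C and F already connected.
D-E (9): add — endpoints in different components.
MST edges: C-D, D-F, B-D, D-E; total weight 3+4+6+9 = 22.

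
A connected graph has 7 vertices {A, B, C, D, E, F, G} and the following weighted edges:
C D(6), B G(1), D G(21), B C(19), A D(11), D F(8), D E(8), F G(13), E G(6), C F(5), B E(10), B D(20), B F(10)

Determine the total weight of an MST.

37

Prim, starting at A.
Step 1: frontier [A D 11] → take A D (11); add D.
Step 2: frontier [C D 6, D E 8, D F 8, B D 20, D G 21] → take C D (6); add C.
Step 3: frontier [C F 5, B C 19, D E 8, D F 8, B D 20, D G 21] → take C F (5); add F.
Step 4: frontier [B C 19, D E 8, B D 20, D G 21, B F 10, F G 13] → take D E (8); add E.
Step 5: frontier [B C 19, B D 20, D G 21, E G 6, B E 10, B F 10, F G 13] → take E G (6); add G.
Step 6: frontier [B C 19, B D 20, B E 10, B F 10, B G 1] → take B G (1); add B.
MST edges: A D, C D, C F, D E, E G, B G; total weight 11+6+5+8+6+1 = 37.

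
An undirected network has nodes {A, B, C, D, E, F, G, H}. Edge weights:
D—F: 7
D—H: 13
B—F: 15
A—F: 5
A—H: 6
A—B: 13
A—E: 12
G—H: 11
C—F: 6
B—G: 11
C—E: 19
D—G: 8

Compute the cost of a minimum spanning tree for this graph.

55

Kruskal: consider edges lightest-first.
A—F (5): add — endpoints in different components.
A—H (6): add — endpoints in different components.
C—F (6): add — endpoints in different components.
D—F (7): add — endpoints in different components.
D—G (8): add — endpoints in different components.
B—G (11): add — endpoints in different components.
G—H (11): skip — G and H already connected.
A—E (12): add — endpoints in different components.
MST edges: A—F, A—H, C—F, D—F, D—G, B—G, A—E; total weight 5+6+6+7+8+11+12 = 55.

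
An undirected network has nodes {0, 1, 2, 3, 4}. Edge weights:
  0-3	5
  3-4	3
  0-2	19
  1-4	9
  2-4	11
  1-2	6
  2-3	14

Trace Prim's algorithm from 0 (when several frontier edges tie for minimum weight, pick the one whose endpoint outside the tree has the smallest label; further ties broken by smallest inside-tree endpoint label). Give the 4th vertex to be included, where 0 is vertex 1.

1

Prim's algorithm from 0:
Step 1: frontier [0-3 5, 0-2 19] → take 0-3 (5); add 3.
Step 2: frontier [0-2 19, 3-4 3, 2-3 14] → take 3-4 (3); add 4.
Step 3: frontier [0-2 19, 2-3 14, 1-4 9, 2-4 11] → take 1-4 (9); add 1.
Step 4: frontier [0-2 19, 1-2 6, 2-3 14, 2-4 11] → take 1-2 (6); add 2.
Vertex order: 0, 3, 4, 1, 2. The 4th vertex is 1.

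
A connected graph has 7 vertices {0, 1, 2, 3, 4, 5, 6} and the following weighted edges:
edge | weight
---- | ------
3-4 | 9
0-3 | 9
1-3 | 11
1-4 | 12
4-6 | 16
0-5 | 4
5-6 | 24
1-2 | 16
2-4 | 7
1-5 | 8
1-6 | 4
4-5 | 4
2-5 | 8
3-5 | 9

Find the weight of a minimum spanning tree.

Sort edges by weight, then run Kruskal:
0-5 (4): add — endpoints in different components.
1-6 (4): add — endpoints in different components.
4-5 (4): add — endpoints in different components.
2-4 (7): add — endpoints in different components.
1-5 (8): add — endpoints in different components.
2-5 (8): skip — 2 and 5 already connected.
0-3 (9): add — endpoints in different components.
MST edges: 0-5, 1-6, 4-5, 2-4, 1-5, 0-3; total weight 4+4+4+7+8+9 = 36.

36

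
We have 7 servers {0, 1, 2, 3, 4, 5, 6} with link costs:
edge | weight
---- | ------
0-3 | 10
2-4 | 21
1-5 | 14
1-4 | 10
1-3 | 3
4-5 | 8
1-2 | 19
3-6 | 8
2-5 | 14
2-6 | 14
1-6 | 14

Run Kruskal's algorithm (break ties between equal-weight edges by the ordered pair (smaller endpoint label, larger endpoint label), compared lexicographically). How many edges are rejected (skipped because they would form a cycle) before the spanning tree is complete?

2

Kruskal's algorithm — process edges by increasing weight (ties by edge label):
1-3 (3): add — endpoints in different components.
3-6 (8): add — endpoints in different components.
4-5 (8): add — endpoints in different components.
0-3 (10): add — endpoints in different components.
1-4 (10): add — endpoints in different components.
1-5 (14): skip — 1 and 5 already connected.
1-6 (14): skip — 1 and 6 already connected.
2-5 (14): add — endpoints in different components.
Edges rejected before the tree was complete: 2.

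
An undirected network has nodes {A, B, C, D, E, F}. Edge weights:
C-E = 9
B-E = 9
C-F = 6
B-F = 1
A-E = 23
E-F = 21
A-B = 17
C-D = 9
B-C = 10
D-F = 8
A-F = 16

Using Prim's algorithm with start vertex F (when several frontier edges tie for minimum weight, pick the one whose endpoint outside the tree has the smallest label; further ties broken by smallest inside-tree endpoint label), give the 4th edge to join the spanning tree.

Prim, starting at F.
Step 1: frontier [B-F 1, C-F 6, D-F 8, A-F 16, E-F 21] → take B-F (1); add B.
Step 2: frontier [B-E 9, B-C 10, A-B 17, C-F 6, D-F 8, A-F 16, E-F 21] → take C-F (6); add C.
Step 3: frontier [B-E 9, A-B 17, C-D 9, C-E 9, D-F 8, A-F 16, E-F 21] → take D-F (8); add D.
Step 4: frontier [B-E 9, A-B 17, C-E 9, A-F 16, E-F 21] → take B-E (9); add E.
Step 5: frontier [A-B 17, A-E 23, A-F 16] → take A-F (16); add A.
The 4th edge added is B-E.

B-E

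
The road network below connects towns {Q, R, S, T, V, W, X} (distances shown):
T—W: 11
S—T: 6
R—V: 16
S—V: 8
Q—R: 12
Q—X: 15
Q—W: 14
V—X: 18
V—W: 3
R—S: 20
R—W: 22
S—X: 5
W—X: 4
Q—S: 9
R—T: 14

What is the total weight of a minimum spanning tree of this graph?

Prim, starting at Q.
Step 1: cheapest edge leaving the tree is Q—S (9); add S.
Step 2: cheapest edge leaving the tree is S—X (5); add X.
Step 3: cheapest edge leaving the tree is W—X (4); add W.
Step 4: cheapest edge leaving the tree is V—W (3); add V.
Step 5: cheapest edge leaving the tree is S—T (6); add T.
Step 6: cheapest edge leaving the tree is Q—R (12); add R.
MST edges: Q—S, S—X, W—X, V—W, S—T, Q—R; total weight 9+5+4+3+6+12 = 39.

39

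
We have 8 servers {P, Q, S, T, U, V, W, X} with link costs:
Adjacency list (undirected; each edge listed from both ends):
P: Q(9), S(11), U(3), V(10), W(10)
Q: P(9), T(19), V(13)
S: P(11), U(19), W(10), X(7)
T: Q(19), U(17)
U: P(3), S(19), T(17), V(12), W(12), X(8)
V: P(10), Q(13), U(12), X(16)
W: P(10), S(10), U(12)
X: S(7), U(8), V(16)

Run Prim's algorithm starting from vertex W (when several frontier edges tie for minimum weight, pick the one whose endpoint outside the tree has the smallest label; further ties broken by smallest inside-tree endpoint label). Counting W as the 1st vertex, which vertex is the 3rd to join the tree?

Grow the tree from W using Prim:
Step 1: cheapest edge leaving the tree is P W (10); add P.
Step 2: cheapest edge leaving the tree is P U (3); add U.
Step 3: cheapest edge leaving the tree is U X (8); add X.
Step 4: cheapest edge leaving the tree is S X (7); add S.
Step 5: cheapest edge leaving the tree is P Q (9); add Q.
Step 6: cheapest edge leaving the tree is P V (10); add V.
Step 7: cheapest edge leaving the tree is T U (17); add T.
Vertex order: W, P, U, X, S, Q, V, T. The 3rd vertex is U.

U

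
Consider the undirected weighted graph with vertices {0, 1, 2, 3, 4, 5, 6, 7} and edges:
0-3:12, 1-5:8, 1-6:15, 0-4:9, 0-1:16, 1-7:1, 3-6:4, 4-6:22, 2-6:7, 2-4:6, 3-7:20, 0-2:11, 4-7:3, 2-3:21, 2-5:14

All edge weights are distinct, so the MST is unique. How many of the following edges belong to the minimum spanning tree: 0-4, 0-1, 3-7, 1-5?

2

Kruskal's algorithm — process edges by increasing weight (ties by edge label):
1-7 (1): add — endpoints in different components.
4-7 (3): add — endpoints in different components.
3-6 (4): add — endpoints in different components.
2-4 (6): add — endpoints in different components.
2-6 (7): add — endpoints in different components.
1-5 (8): add — endpoints in different components.
0-4 (9): add — endpoints in different components.
MST edge set: {1-7, 4-7, 3-6, 2-4, 2-6, 1-5, 0-4}.
Of the listed edges, {0-4, 1-5} are in the MST → 2.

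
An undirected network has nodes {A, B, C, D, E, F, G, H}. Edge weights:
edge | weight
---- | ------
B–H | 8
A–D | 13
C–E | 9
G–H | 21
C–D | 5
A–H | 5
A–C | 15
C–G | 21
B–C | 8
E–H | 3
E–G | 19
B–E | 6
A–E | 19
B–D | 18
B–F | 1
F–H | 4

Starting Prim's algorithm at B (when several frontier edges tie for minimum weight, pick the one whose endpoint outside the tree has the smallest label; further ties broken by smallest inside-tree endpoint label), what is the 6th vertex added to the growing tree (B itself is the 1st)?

Prim's algorithm from B:
Step 1: cheapest edge leaving the tree is B–F (1); add F.
Step 2: cheapest edge leaving the tree is F–H (4); add H.
Step 3: cheapest edge leaving the tree is E–H (3); add E.
Step 4: cheapest edge leaving the tree is A–H (5); add A.
Step 5: cheapest edge leaving the tree is B–C (8); add C.
Step 6: cheapest edge leaving the tree is C–D (5); add D.
Step 7: cheapest edge leaving the tree is E–G (19); add G.
Vertex order: B, F, H, E, A, C, D, G. The 6th vertex is C.

C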